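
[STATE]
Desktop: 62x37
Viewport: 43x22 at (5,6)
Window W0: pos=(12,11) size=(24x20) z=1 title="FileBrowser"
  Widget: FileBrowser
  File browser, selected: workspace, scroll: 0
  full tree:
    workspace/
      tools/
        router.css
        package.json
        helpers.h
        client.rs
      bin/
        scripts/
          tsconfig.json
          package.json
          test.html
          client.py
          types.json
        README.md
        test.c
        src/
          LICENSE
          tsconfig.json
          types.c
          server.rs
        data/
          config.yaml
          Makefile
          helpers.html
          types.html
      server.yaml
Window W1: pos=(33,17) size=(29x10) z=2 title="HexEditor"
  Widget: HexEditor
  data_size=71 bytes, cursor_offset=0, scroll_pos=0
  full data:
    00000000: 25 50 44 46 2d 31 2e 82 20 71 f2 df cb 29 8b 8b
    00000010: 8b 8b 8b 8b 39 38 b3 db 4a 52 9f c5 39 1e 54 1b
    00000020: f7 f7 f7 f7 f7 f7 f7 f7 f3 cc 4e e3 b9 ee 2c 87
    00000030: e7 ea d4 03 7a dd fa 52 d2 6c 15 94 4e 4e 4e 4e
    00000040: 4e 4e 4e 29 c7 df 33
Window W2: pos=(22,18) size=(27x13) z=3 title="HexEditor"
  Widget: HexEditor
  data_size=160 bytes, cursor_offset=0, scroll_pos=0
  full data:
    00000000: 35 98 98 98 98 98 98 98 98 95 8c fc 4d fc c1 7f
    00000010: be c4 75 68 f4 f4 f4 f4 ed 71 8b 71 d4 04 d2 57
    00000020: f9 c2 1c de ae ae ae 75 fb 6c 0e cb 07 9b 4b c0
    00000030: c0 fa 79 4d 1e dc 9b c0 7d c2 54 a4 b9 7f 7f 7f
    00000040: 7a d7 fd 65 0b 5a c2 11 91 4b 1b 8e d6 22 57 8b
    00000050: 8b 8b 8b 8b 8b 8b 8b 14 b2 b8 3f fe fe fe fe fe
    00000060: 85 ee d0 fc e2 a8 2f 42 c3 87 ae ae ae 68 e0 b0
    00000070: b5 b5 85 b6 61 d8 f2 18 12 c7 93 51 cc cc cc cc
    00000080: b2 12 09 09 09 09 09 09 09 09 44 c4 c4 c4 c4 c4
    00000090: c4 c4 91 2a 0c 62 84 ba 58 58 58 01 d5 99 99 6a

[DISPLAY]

                                           
                                           
                                           
                                           
                                           
       ┏━━━━━━━━━━━━━━━━━━━━━━┓            
       ┃ FileBrowser          ┃            
       ┠──────────────────────┨            
       ┃> [-] workspace/      ┃            
       ┃    [+] tools/        ┃            
       ┃    [+] bin/          ┃            
       ┃    server.yaml     ┏━━━━━━━━━━━━━━
       ┃         ┏━━━━━━━━━━━━━━━━━━━━━━━━━
       ┃         ┃ HexEditor               
       ┃         ┠─────────────────────────
       ┃         ┃00000000  35 98 98 98 98 
       ┃         ┃00000010  be c4 75 68 f4 
       ┃         ┃00000020  f9 c2 1c de ae 
       ┃         ┃00000030  c0 fa 79 4d 1e 
       ┃         ┃00000040  7a d7 fd 65 0b 
       ┃         ┃00000050  8b 8b 8b 8b 8b 
       ┃         ┃00000060  85 ee d0 fc e2 


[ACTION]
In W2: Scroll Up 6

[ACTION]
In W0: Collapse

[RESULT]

                                           
                                           
                                           
                                           
                                           
       ┏━━━━━━━━━━━━━━━━━━━━━━┓            
       ┃ FileBrowser          ┃            
       ┠──────────────────────┨            
       ┃> [+] workspace/      ┃            
       ┃                      ┃            
       ┃                      ┃            
       ┃                    ┏━━━━━━━━━━━━━━
       ┃         ┏━━━━━━━━━━━━━━━━━━━━━━━━━
       ┃         ┃ HexEditor               
       ┃         ┠─────────────────────────
       ┃         ┃00000000  35 98 98 98 98 
       ┃         ┃00000010  be c4 75 68 f4 
       ┃         ┃00000020  f9 c2 1c de ae 
       ┃         ┃00000030  c0 fa 79 4d 1e 
       ┃         ┃00000040  7a d7 fd 65 0b 
       ┃         ┃00000050  8b 8b 8b 8b 8b 
       ┃         ┃00000060  85 ee d0 fc e2 


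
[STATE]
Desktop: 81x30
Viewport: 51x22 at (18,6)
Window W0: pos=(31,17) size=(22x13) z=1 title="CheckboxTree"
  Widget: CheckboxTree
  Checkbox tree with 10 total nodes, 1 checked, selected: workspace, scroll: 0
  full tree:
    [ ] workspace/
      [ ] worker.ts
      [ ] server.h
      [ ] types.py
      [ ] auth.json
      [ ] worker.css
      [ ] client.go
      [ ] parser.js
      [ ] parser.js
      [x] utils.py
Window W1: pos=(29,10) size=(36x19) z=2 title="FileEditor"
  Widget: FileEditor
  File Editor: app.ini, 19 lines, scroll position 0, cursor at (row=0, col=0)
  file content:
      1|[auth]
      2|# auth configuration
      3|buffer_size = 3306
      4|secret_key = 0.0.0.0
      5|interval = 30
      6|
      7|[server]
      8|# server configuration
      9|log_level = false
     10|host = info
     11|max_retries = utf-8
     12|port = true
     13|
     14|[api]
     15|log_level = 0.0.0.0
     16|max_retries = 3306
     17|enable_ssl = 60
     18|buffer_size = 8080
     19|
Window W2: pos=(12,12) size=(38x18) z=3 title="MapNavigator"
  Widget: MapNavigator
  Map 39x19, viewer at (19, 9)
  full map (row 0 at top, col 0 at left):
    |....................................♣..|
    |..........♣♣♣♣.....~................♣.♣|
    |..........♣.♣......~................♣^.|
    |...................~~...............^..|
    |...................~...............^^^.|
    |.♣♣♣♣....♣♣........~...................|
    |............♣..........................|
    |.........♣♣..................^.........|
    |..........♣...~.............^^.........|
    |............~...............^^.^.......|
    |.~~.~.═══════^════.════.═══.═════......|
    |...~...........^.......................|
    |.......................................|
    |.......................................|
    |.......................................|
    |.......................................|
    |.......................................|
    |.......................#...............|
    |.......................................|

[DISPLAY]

                                                   
                                                   
                                                   
                                                   
           ┏━━━━━━━━━━━━━━━━━━━━━━━━━━━━━━━━━━┓    
           ┃ FileEditor                       ┃    
━━━━━━━━━━━━━━━━━━━━━━━━━━━━━━━┓──────────────┨    
avigator                       ┃             ▲┃    
───────────────────────────────┨             █┃    
....♣.♣......~................♣┃             ░┃    
.............~~...............^┃             ░┃    
.............~...............^^┃             ░┃    
...♣♣........~.................┃             ░┃    
......♣........................┃             ░┃    
...♣♣..................^.......┃on           ░┃    
....♣...~.............^^.......┃             ░┃    
......~......@........^^.^.....┃             ░┃    
═══════^════.════.═══.═════....┃             ░┃    
.........^.....................┃             ░┃    
...............................┃             ░┃    
...............................┃             ░┃    
...............................┃             ▼┃    


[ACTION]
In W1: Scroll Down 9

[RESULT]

                                                   
                                                   
                                                   
                                                   
           ┏━━━━━━━━━━━━━━━━━━━━━━━━━━━━━━━━━━┓    
           ┃ FileEditor                       ┃    
━━━━━━━━━━━━━━━━━━━━━━━━━━━━━━━┓──────────────┨    
avigator                       ┃             ▲┃    
───────────────────────────────┨             ░┃    
....♣.♣......~................♣┃             ░┃    
.............~~...............^┃on           ░┃    
.............~...............^^┃             ░┃    
...♣♣........~.................┃             ░┃    
......♣........................┃             ░┃    
...♣♣..................^.......┃             ░┃    
....♣...~.............^^.......┃             ░┃    
......~......@........^^.^.....┃             ░┃    
═══════^════.════.═══.═════....┃             ░┃    
.........^.....................┃             ░┃    
...............................┃             ░┃    
...............................┃             █┃    
...............................┃             ▼┃    


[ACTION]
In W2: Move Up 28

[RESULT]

                                                   
                                                   
                                                   
                                                   
           ┏━━━━━━━━━━━━━━━━━━━━━━━━━━━━━━━━━━┓    
           ┃ FileEditor                       ┃    
━━━━━━━━━━━━━━━━━━━━━━━━━━━━━━━┓──────────────┨    
avigator                       ┃             ▲┃    
───────────────────────────────┨             ░┃    
                               ┃             ░┃    
                               ┃on           ░┃    
                               ┃             ░┃    
                               ┃             ░┃    
                               ┃             ░┃    
                               ┃             ░┃    
                               ┃             ░┃    
.............@................♣┃             ░┃    
....♣♣♣♣.....~................♣┃             ░┃    
....♣.♣......~................♣┃             ░┃    
.............~~...............^┃             ░┃    
.............~...............^^┃             █┃    
...♣♣........~.................┃             ▼┃    


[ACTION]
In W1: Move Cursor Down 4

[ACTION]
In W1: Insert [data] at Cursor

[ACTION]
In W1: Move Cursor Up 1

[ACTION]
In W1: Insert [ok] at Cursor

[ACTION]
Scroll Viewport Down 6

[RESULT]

                                                   
                                                   
           ┏━━━━━━━━━━━━━━━━━━━━━━━━━━━━━━━━━━┓    
           ┃ FileEditor                       ┃    
━━━━━━━━━━━━━━━━━━━━━━━━━━━━━━━┓──────────────┨    
avigator                       ┃             ▲┃    
───────────────────────────────┨             ░┃    
                               ┃             ░┃    
                               ┃on           ░┃    
                               ┃             ░┃    
                               ┃             ░┃    
                               ┃             ░┃    
                               ┃             ░┃    
                               ┃             ░┃    
.............@................♣┃             ░┃    
....♣♣♣♣.....~................♣┃             ░┃    
....♣.♣......~................♣┃             ░┃    
.............~~...............^┃             ░┃    
.............~...............^^┃             █┃    
...♣♣........~.................┃             ▼┃    
......♣........................┃━━━━━━━━━━━━━━┛    
━━━━━━━━━━━━━━━━━━━━━━━━━━━━━━━┛━━┛                


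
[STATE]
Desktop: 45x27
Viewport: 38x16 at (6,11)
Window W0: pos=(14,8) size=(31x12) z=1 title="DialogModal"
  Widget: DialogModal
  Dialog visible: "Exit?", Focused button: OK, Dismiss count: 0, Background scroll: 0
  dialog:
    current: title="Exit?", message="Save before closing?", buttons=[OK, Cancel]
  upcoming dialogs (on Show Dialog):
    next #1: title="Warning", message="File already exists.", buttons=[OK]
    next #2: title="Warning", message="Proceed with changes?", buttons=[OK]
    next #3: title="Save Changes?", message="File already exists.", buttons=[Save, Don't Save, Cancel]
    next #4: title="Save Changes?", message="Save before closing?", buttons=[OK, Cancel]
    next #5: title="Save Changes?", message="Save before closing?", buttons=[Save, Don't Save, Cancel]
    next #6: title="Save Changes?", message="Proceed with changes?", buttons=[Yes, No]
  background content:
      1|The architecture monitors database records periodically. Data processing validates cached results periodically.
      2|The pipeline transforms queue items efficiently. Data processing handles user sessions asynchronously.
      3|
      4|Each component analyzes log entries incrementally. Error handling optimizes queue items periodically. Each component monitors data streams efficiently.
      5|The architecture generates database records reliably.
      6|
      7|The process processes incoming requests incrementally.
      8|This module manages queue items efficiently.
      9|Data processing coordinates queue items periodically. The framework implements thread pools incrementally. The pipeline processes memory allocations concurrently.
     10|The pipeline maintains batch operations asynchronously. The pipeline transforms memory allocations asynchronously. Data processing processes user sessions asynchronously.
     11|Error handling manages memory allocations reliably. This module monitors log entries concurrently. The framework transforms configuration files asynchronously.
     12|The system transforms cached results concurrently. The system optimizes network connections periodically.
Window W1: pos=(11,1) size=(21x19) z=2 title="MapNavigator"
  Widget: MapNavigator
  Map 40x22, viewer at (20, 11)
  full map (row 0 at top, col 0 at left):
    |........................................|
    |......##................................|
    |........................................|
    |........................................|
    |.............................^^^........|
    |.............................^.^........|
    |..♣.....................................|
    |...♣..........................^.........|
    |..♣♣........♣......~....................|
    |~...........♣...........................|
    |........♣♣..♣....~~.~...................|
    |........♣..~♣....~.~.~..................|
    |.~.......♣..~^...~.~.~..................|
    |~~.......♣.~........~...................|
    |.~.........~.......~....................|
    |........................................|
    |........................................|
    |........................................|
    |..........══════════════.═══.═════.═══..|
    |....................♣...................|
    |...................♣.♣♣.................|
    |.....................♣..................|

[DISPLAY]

     ┃~♣....~.~@~........┃monitors dat
     ┃.~^...~.~.~........┃────────┐eue
     ┃~........~.........┃        │   
     ┃~.......~..........┃losing? │g e
     ┃...................┃el      │ da
     ┃...................┃────────┘   
     ┃...................┃sses incomin
     ┃═════════════.═══.═┃es queue ite
     ┗━━━━━━━━━━━━━━━━━━━┛━━━━━━━━━━━━
                                      
                                      
                                      
                                      
                                      
                                      
                                      


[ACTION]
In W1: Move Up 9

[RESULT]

     ┃.........@.........┃monitors dat
     ┃...................┃────────┐eue
     ┃..................^┃        │   
     ┃..................^┃losing? │g e
     ┃...................┃el      │ da
     ┃...................┃────────┘   
     ┃.♣......~..........┃sses incomin
     ┃.♣.................┃es queue ite
     ┗━━━━━━━━━━━━━━━━━━━┛━━━━━━━━━━━━
                                      
                                      
                                      
                                      
                                      
                                      
                                      


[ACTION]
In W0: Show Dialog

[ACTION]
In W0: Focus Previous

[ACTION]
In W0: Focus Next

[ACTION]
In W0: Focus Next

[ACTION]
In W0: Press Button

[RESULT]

     ┃.........@.........┃monitors dat
     ┃...................┃sforms queue
     ┃..................^┃            
     ┃..................^┃alyzes log e
     ┃...................┃generates da
     ┃...................┃            
     ┃.♣......~..........┃sses incomin
     ┃.♣.................┃es queue ite
     ┗━━━━━━━━━━━━━━━━━━━┛━━━━━━━━━━━━
                                      
                                      
                                      
                                      
                                      
                                      
                                      


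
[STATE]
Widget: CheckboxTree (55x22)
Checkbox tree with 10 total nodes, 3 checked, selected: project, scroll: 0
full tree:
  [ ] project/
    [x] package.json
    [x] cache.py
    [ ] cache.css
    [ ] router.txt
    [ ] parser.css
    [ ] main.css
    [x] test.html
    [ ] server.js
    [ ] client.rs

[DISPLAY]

>[-] project/                                          
   [x] package.json                                    
   [x] cache.py                                        
   [ ] cache.css                                       
   [ ] router.txt                                      
   [ ] parser.css                                      
   [ ] main.css                                        
   [x] test.html                                       
   [ ] server.js                                       
   [ ] client.rs                                       
                                                       
                                                       
                                                       
                                                       
                                                       
                                                       
                                                       
                                                       
                                                       
                                                       
                                                       
                                                       


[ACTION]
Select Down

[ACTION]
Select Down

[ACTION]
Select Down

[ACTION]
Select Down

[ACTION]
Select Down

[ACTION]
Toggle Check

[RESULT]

 [-] project/                                          
   [x] package.json                                    
   [x] cache.py                                        
   [ ] cache.css                                       
   [ ] router.txt                                      
>  [x] parser.css                                      
   [ ] main.css                                        
   [x] test.html                                       
   [ ] server.js                                       
   [ ] client.rs                                       
                                                       
                                                       
                                                       
                                                       
                                                       
                                                       
                                                       
                                                       
                                                       
                                                       
                                                       
                                                       


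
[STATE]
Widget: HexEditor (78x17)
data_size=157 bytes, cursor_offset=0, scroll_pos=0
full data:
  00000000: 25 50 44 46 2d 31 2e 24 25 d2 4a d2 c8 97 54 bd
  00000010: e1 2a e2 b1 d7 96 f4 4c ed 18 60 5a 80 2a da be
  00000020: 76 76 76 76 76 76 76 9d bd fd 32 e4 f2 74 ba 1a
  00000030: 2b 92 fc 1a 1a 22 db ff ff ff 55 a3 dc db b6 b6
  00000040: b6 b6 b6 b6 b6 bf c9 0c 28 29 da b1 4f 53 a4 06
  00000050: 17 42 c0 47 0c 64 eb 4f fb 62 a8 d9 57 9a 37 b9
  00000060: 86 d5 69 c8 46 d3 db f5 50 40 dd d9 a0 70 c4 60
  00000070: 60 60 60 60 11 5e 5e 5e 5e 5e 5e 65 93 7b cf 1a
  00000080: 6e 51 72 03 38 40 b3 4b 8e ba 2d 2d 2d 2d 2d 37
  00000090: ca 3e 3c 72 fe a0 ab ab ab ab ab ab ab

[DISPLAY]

00000000  25 50 44 46 2d 31 2e 24  25 d2 4a d2 c8 97 54 bd  |%PDF-1.$%.J...T.|
00000010  e1 2a e2 b1 d7 96 f4 4c  ed 18 60 5a 80 2a da be  |.*.....L..`Z.*..|
00000020  76 76 76 76 76 76 76 9d  bd fd 32 e4 f2 74 ba 1a  |vvvvvvv...2..t..|
00000030  2b 92 fc 1a 1a 22 db ff  ff ff 55 a3 dc db b6 b6  |+...."....U.....|
00000040  b6 b6 b6 b6 b6 bf c9 0c  28 29 da b1 4f 53 a4 06  |........()..OS..|
00000050  17 42 c0 47 0c 64 eb 4f  fb 62 a8 d9 57 9a 37 b9  |.B.G.d.O.b..W.7.|
00000060  86 d5 69 c8 46 d3 db f5  50 40 dd d9 a0 70 c4 60  |..i.F...P@...p.`|
00000070  60 60 60 60 11 5e 5e 5e  5e 5e 5e 65 93 7b cf 1a  |````.^^^^^^e.{..|
00000080  6e 51 72 03 38 40 b3 4b  8e ba 2d 2d 2d 2d 2d 37  |nQr.8@.K..-----7|
00000090  ca 3e 3c 72 fe a0 ab ab  ab ab ab ab ab           |.><r.........   |
                                                                              
                                                                              
                                                                              
                                                                              
                                                                              
                                                                              
                                                                              


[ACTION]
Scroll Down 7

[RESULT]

00000070  60 60 60 60 11 5e 5e 5e  5e 5e 5e 65 93 7b cf 1a  |````.^^^^^^e.{..|
00000080  6e 51 72 03 38 40 b3 4b  8e ba 2d 2d 2d 2d 2d 37  |nQr.8@.K..-----7|
00000090  ca 3e 3c 72 fe a0 ab ab  ab ab ab ab ab           |.><r.........   |
                                                                              
                                                                              
                                                                              
                                                                              
                                                                              
                                                                              
                                                                              
                                                                              
                                                                              
                                                                              
                                                                              
                                                                              
                                                                              
                                                                              


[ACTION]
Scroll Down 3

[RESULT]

00000090  ca 3e 3c 72 fe a0 ab ab  ab ab ab ab ab           |.><r.........   |
                                                                              
                                                                              
                                                                              
                                                                              
                                                                              
                                                                              
                                                                              
                                                                              
                                                                              
                                                                              
                                                                              
                                                                              
                                                                              
                                                                              
                                                                              
                                                                              


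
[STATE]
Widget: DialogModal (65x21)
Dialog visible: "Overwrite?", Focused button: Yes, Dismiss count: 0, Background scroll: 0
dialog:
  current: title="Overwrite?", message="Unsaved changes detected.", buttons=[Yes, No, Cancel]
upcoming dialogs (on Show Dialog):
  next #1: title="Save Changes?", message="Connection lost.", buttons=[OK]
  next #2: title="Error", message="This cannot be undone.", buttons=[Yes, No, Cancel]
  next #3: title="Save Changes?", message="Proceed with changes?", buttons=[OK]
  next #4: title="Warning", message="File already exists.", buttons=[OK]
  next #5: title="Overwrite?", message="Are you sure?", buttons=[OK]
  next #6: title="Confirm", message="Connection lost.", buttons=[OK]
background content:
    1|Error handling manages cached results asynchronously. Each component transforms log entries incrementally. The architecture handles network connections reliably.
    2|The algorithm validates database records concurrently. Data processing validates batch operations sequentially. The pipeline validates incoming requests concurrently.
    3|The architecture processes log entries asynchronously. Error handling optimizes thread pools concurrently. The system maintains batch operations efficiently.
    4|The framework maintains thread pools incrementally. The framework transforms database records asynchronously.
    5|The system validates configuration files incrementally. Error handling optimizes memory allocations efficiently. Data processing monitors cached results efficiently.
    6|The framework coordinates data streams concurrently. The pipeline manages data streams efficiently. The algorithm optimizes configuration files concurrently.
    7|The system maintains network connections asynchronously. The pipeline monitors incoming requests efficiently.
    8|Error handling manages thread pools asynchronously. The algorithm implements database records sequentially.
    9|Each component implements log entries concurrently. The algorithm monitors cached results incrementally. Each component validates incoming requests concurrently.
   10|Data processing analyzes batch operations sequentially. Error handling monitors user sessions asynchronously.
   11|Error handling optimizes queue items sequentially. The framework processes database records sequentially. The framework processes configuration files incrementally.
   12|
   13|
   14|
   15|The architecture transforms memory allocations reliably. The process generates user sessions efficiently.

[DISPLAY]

Error handling manages cached results asynchronously. Each compon
The algorithm validates database records concurrently. Data proce
The architecture processes log entries asynchronously. Error hand
The framework maintains thread pools incrementally. The framework
The system validates configuration files incrementally. Error han
The framework coordinates data streams concurrently. The pipeline
The system maintains network connections asynchronously. The pipe
Error handling manages thread pools asynchronously. The algorithm
Each component imp┌───────────────────────────┐tly. The algorithm
Data processing an│         Overwrite?        │ntially. Error han
Error handling opt│ Unsaved changes detected. │ly. The framework 
                  │    [Yes]  No   Cancel     │                  
                  └───────────────────────────┘                  
                                                                 
The architecture transforms memory allocations reliably. The proc
                                                                 
                                                                 
                                                                 
                                                                 
                                                                 
                                                                 


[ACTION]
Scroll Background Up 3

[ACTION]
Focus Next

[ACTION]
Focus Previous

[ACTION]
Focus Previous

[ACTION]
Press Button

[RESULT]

Error handling manages cached results asynchronously. Each compon
The algorithm validates database records concurrently. Data proce
The architecture processes log entries asynchronously. Error hand
The framework maintains thread pools incrementally. The framework
The system validates configuration files incrementally. Error han
The framework coordinates data streams concurrently. The pipeline
The system maintains network connections asynchronously. The pipe
Error handling manages thread pools asynchronously. The algorithm
Each component implements log entries concurrently. The algorithm
Data processing analyzes batch operations sequentially. Error han
Error handling optimizes queue items sequentially. The framework 
                                                                 
                                                                 
                                                                 
The architecture transforms memory allocations reliably. The proc
                                                                 
                                                                 
                                                                 
                                                                 
                                                                 
                                                                 


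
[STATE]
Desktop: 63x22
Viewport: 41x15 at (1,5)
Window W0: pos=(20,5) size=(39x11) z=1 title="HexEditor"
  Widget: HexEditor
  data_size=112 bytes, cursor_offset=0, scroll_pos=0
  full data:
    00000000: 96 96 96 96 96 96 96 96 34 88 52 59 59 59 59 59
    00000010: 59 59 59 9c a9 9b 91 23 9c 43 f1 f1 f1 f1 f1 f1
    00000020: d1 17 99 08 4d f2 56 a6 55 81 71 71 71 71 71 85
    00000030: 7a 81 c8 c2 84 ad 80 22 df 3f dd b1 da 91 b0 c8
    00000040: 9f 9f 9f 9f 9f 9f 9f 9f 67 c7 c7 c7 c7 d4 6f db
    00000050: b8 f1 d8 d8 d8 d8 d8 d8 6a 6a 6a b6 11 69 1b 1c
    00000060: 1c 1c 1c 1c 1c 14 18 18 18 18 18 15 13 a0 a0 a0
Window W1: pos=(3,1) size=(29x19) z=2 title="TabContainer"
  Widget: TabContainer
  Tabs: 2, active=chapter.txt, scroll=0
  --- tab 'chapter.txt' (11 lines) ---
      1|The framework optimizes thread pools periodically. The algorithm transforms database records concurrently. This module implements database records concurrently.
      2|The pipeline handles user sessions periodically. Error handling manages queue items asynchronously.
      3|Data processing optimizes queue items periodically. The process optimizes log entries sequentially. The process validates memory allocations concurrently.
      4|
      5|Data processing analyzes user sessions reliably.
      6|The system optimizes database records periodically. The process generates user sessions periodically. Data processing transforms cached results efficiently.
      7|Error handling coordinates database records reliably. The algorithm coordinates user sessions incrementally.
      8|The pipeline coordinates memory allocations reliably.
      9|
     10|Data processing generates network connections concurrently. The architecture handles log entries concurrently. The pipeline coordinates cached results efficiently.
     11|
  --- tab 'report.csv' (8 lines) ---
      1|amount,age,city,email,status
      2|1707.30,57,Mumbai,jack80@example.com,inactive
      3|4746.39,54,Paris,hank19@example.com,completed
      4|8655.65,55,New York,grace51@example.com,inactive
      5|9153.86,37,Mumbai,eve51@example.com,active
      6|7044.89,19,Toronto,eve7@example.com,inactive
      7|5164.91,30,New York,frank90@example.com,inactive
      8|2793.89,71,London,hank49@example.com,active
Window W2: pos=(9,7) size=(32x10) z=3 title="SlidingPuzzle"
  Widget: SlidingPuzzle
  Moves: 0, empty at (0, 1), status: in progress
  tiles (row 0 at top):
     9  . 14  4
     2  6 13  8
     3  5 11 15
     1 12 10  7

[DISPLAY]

  ┃───────────────────────────┃━━━━━━━━━━
  ┃The framework optimizes thr┃          
  ┃The p┏━━━━━━━━━━━━━━━━━━━━━━━━━━━━━━┓─
  ┃Data ┃ SlidingPuzzle                ┃6
  ┃     ┠──────────────────────────────┨c
  ┃Data ┃┌────┬────┬────┬────┐         ┃8
  ┃The s┃│  9 │    │ 14 │  4 │         ┃2
  ┃Error┃├────┼────┼────┼────┤         ┃f
  ┃The p┃│  2 │  6 │ 13 │  8 │         ┃8
  ┃     ┃├────┼────┼────┼────┤         ┃c
  ┃Data ┃│  3 │  5 │ 11 │ 15 │         ┃━
  ┃     ┗━━━━━━━━━━━━━━━━━━━━━━━━━━━━━━┛ 
  ┃                           ┃          
  ┃                           ┃          
  ┗━━━━━━━━━━━━━━━━━━━━━━━━━━━┛          


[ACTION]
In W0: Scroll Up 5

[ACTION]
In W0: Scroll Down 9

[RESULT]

  ┃───────────────────────────┃━━━━━━━━━━
  ┃The framework optimizes thr┃          
  ┃The p┏━━━━━━━━━━━━━━━━━━━━━━━━━━━━━━┓─
  ┃Data ┃ SlidingPuzzle                ┃c
  ┃     ┠──────────────────────────────┨ 
  ┃Data ┃┌────┬────┬────┬────┐         ┃ 
  ┃The s┃│  9 │    │ 14 │  4 │         ┃ 
  ┃Error┃├────┼────┼────┼────┤         ┃ 
  ┃The p┃│  2 │  6 │ 13 │  8 │         ┃ 
  ┃     ┃├────┼────┼────┼────┤         ┃ 
  ┃Data ┃│  3 │  5 │ 11 │ 15 │         ┃━
  ┃     ┗━━━━━━━━━━━━━━━━━━━━━━━━━━━━━━┛ 
  ┃                           ┃          
  ┃                           ┃          
  ┗━━━━━━━━━━━━━━━━━━━━━━━━━━━┛          


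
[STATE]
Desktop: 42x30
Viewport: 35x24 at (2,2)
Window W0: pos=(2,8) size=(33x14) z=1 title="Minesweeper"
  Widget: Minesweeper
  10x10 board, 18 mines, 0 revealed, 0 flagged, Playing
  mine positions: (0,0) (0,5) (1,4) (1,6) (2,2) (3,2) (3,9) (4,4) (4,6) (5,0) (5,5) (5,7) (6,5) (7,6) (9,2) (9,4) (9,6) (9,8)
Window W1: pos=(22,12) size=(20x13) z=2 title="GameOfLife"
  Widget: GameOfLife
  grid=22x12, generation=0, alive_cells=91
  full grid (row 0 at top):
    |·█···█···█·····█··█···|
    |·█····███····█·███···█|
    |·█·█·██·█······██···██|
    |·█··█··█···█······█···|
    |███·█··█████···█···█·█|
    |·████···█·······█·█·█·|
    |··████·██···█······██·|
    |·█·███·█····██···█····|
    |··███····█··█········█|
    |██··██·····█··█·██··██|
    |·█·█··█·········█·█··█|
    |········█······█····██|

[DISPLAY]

                                   
                                   
                                   
                                   
                                   
                                   
┏━━━━━━━━━━━━━━━━━━━━━━━━━━━━━━━┓  
┃ Minesweeper                   ┃  
┠───────────────────────────────┨  
┃■■■■■■■■■■                     ┃  
┃■■■■■■■■■■         ┏━━━━━━━━━━━━━━
┃■■■■■■■■■■         ┃ GameOfLife   
┃■■■■■■■■■■         ┠──────────────
┃■■■■■■■■■■         ┃Gen: 0        
┃■■■■■■■■■■         ┃·█·██·█······█
┃■■■■■■■■■■         ┃··█··█···█····
┃■■■■■■■■■■         ┃█·█··█████···█
┃■■■■■■■■■■         ┃███···█·······
┃■■■■■■■■■■         ┃████·██···█···
┗━━━━━━━━━━━━━━━━━━━┃·███·█····██··
                    ┃███····█··█···
                    ┃··██·····█··█·
                    ┗━━━━━━━━━━━━━━
                                   


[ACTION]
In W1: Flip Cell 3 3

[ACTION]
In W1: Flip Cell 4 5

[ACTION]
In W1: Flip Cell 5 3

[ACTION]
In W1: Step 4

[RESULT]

                                   
                                   
                                   
                                   
                                   
                                   
┏━━━━━━━━━━━━━━━━━━━━━━━━━━━━━━━┓  
┃ Minesweeper                   ┃  
┠───────────────────────────────┨  
┃■■■■■■■■■■                     ┃  
┃■■■■■■■■■■         ┏━━━━━━━━━━━━━━
┃■■■■■■■■■■         ┃ GameOfLife   
┃■■■■■■■■■■         ┠──────────────
┃■■■■■■■■■■         ┃Gen: 4        
┃■■■■■■■■■■         ┃█····█·····███
┃■■■■■■■■■■         ┃·██··██····██·
┃■■■■■■■■■■         ┃·█·····██·····
┃■■■■■■■■■■         ┃···█··········
┃■■■■■■■■■■         ┃····█···█····█
┗━━━━━━━━━━━━━━━━━━━┃······██···██·
                    ┃···█·█·····██·
                    ┃·█············
                    ┗━━━━━━━━━━━━━━
                                   
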